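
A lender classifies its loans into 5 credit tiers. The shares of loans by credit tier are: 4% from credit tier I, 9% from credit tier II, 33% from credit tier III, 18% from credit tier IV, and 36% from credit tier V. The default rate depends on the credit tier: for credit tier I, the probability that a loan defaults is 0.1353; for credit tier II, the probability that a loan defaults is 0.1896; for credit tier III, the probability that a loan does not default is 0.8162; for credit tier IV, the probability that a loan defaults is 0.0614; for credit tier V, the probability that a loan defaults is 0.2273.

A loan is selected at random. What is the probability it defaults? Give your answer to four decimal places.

P(D) ≈ 0.1760

P(D|III) = 1 − 0.8162 = 0.1838.
Using total probability over the partition,
P(D) = P(D|I)·P(I) + P(D|II)·P(II) + P(D|III)·P(III) + P(D|IV)·P(IV) + P(D|V)·P(V)
      = 0.1353·0.04 + 0.1896·0.09 + 0.1838·0.33 + 0.0614·0.18 + 0.2273·0.36
      = 0.005412 + 0.017064 + 0.060654 + 0.011052 + 0.081828 = 0.17601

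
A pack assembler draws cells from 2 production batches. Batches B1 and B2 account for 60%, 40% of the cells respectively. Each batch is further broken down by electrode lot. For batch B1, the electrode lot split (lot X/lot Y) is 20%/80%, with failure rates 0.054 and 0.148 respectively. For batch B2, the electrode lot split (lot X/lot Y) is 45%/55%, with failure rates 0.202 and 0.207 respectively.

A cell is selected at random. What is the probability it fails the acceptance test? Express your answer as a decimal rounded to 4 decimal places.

P(F) ≈ 0.1594

P(F|B1) = 0.2·0.054 + 0.8·0.148 = 0.0108 + 0.1184 = 0.1292
P(F|B2) = 0.45·0.202 + 0.55·0.207 = 0.0909 + 0.11385 = 0.20475
By total probability over the outer partition,
P(F) = 0.6·0.1292 + 0.4·0.20475
      = 0.07752 + 0.0819 = 0.15942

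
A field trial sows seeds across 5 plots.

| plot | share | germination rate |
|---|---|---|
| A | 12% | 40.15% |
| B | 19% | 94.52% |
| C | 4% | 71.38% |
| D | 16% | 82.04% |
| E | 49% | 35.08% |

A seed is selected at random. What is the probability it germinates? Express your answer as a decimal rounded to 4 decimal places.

P(G) = P(G|A)·P(A) + P(G|B)·P(B) + P(G|C)·P(C) + P(G|D)·P(D) + P(G|E)·P(E)
      = 0.4015·0.12 + 0.9452·0.19 + 0.7138·0.04 + 0.8204·0.16 + 0.3508·0.49
      = 0.04818 + 0.179588 + 0.028552 + 0.131264 + 0.171892 = 0.559476

0.5595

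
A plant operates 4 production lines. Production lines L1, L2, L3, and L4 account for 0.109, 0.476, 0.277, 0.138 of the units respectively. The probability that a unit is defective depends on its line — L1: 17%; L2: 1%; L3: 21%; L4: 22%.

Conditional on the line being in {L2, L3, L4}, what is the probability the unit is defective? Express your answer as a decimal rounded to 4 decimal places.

Let S = {L2, L3, L4}.
P(S) = 0.476 + 0.277 + 0.138 = 0.891.
P(D ∩ S) = 0.01·0.476 + 0.21·0.277 + 0.22·0.138 = 0.00476 + 0.05817 + 0.03036 = 0.09329.
P(D | S) = 0.09329 / 0.891 = 0.104703…

0.1047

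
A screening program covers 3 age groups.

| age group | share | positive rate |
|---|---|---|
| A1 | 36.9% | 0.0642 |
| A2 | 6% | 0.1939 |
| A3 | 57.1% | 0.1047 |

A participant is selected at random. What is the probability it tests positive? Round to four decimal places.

P(T) ≈ 0.0951

P(T) = P(T|A1)·P(A1) + P(T|A2)·P(A2) + P(T|A3)·P(A3)
      = 0.0642·0.369 + 0.1939·0.06 + 0.1047·0.571
      = 0.0236898 + 0.011634 + 0.0597837 = 0.0951075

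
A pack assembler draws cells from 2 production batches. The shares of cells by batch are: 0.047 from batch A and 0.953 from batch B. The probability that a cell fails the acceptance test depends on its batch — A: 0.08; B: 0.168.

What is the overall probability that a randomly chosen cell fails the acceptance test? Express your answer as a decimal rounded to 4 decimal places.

P(F) ≈ 0.1639

P(F) = P(F|A)·P(A) + P(F|B)·P(B)
      = 0.08·0.047 + 0.168·0.953
      = 0.00376 + 0.160104 = 0.163864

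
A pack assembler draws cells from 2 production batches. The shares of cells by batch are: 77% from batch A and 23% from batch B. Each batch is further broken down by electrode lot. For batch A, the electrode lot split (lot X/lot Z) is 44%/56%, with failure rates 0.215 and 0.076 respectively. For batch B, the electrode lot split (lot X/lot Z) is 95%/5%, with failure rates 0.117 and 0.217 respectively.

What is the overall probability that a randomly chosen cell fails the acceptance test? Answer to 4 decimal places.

P(F|A) = 0.44·0.215 + 0.56·0.076 = 0.0946 + 0.04256 = 0.13716
P(F|B) = 0.95·0.117 + 0.05·0.217 = 0.11115 + 0.01085 = 0.122
Then overall,
P(F) = 0.77·0.13716 + 0.23·0.122
      = 0.1056132 + 0.02806 = 0.1336732

P(F) ≈ 0.1337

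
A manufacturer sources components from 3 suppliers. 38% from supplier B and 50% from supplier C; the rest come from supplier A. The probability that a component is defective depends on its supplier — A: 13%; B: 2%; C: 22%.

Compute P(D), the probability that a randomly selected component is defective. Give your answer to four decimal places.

P(A) = 1 − (0.38 + 0.5) = 0.12.
P(D) = P(D|A)·P(A) + P(D|B)·P(B) + P(D|C)·P(C)
      = 0.13·0.12 + 0.02·0.38 + 0.22·0.5
      = 0.0156 + 0.0076 + 0.11 = 0.1332

P(D) ≈ 0.1332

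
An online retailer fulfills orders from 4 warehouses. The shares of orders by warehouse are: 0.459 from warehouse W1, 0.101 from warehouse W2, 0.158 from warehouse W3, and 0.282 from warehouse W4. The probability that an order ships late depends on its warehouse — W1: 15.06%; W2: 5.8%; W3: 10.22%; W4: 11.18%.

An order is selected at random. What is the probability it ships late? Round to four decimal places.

P(L) ≈ 0.1227

P(L) = P(L|W1)·P(W1) + P(L|W2)·P(W2) + P(L|W3)·P(W3) + P(L|W4)·P(W4)
      = 0.1506·0.459 + 0.058·0.101 + 0.1022·0.158 + 0.1118·0.282
      = 0.0691254 + 0.005858 + 0.0161476 + 0.0315276 = 0.1226586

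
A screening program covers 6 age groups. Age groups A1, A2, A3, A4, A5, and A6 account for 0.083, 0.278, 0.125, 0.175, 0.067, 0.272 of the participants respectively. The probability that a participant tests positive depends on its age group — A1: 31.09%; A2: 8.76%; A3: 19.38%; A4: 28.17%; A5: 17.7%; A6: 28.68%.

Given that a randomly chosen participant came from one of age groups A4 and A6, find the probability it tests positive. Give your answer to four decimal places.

0.2848

Let S = {A4, A6}.
P(S) = 0.175 + 0.272 = 0.447.
P(T ∩ S) = 0.2817·0.175 + 0.2868·0.272 = 0.0492975 + 0.0780096 = 0.1273071.
P(T | S) = 0.1273071 / 0.447 = 0.284803…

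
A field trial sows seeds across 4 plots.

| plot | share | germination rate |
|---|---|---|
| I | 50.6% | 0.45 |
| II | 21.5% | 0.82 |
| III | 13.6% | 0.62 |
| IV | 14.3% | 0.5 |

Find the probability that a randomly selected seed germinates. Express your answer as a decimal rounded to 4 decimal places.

P(G) ≈ 0.5598

Using total probability over the partition,
P(G) = P(G|I)·P(I) + P(G|II)·P(II) + P(G|III)·P(III) + P(G|IV)·P(IV)
      = 0.45·0.506 + 0.82·0.215 + 0.62·0.136 + 0.5·0.143
      = 0.2277 + 0.1763 + 0.08432 + 0.0715 = 0.55982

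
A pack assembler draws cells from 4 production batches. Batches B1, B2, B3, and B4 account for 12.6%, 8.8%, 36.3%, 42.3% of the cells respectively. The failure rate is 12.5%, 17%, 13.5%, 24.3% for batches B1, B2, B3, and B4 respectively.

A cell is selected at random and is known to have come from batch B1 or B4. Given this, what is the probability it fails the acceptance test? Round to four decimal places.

P(F|S) ≈ 0.2159

Let S = {B1, B4}.
P(S) = 0.126 + 0.423 = 0.549.
P(F ∩ S) = 0.125·0.126 + 0.243·0.423 = 0.01575 + 0.102789 = 0.118539.
P(F | S) = 0.118539 / 0.549 = 0.215918…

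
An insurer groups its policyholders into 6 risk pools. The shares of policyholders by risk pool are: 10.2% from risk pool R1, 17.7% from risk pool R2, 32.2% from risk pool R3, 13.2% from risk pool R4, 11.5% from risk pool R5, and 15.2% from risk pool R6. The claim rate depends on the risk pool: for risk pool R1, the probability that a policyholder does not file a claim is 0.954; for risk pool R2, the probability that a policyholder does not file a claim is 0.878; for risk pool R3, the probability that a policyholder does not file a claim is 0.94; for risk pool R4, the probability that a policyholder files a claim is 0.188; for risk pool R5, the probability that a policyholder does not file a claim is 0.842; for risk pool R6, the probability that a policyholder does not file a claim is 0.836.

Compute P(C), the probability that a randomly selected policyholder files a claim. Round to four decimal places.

P(C) ≈ 0.1135

P(C|R1) = 1 − 0.954 = 0.046.
P(C|R2) = 1 − 0.878 = 0.122.
P(C|R3) = 1 − 0.94 = 0.06.
P(C|R5) = 1 − 0.842 = 0.158.
P(C|R6) = 1 − 0.836 = 0.164.
P(C) = P(C|R1)·P(R1) + P(C|R2)·P(R2) + P(C|R3)·P(R3) + P(C|R4)·P(R4) + P(C|R5)·P(R5) + P(C|R6)·P(R6)
      = 0.046·0.102 + 0.122·0.177 + 0.06·0.322 + 0.188·0.132 + 0.158·0.115 + 0.164·0.152
      = 0.004692 + 0.021594 + 0.01932 + 0.024816 + 0.01817 + 0.024928 = 0.11352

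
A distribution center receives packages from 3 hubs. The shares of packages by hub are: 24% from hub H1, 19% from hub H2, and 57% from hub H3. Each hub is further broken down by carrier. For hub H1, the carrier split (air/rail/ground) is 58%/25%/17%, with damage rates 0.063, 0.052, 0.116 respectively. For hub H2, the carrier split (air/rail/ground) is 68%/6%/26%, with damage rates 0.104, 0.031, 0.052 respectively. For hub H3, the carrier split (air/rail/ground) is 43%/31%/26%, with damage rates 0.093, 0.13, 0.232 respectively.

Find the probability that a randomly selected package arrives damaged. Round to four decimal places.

P(D) ≈ 0.1131

P(D|H1) = 0.58·0.063 + 0.25·0.052 + 0.17·0.116 = 0.03654 + 0.013 + 0.01972 = 0.06926
P(D|H2) = 0.68·0.104 + 0.06·0.031 + 0.26·0.052 = 0.07072 + 0.00186 + 0.01352 = 0.0861
P(D|H3) = 0.43·0.093 + 0.31·0.13 + 0.26·0.232 = 0.03999 + 0.0403 + 0.06032 = 0.14061
By total probability over the outer partition,
P(D) = 0.24·0.06926 + 0.19·0.0861 + 0.57·0.14061
      = 0.0166224 + 0.016359 + 0.0801477 = 0.1131291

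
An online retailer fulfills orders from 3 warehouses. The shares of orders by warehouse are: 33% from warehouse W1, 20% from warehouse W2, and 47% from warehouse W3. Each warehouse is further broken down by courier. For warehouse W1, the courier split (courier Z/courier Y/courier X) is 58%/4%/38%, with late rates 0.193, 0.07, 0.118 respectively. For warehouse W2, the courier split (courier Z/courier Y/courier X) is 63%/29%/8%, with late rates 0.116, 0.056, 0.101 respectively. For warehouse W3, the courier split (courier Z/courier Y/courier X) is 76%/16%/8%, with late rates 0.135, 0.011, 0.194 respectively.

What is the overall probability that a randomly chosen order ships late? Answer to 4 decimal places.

P(L) ≈ 0.1285

P(L|W1) = 0.58·0.193 + 0.04·0.07 + 0.38·0.118 = 0.11194 + 0.0028 + 0.04484 = 0.15958
P(L|W2) = 0.63·0.116 + 0.29·0.056 + 0.08·0.101 = 0.07308 + 0.01624 + 0.00808 = 0.0974
P(L|W3) = 0.76·0.135 + 0.16·0.011 + 0.08·0.194 = 0.1026 + 0.00176 + 0.01552 = 0.11988
Then overall,
P(L) = 0.33·0.15958 + 0.2·0.0974 + 0.47·0.11988
      = 0.0526614 + 0.01948 + 0.0563436 = 0.128485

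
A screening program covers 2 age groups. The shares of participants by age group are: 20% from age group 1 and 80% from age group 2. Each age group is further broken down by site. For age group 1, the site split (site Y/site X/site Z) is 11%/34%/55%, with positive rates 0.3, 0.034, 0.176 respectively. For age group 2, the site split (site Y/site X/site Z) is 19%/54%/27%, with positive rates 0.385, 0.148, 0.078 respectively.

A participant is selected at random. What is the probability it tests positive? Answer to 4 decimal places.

P(T|1) = 0.11·0.3 + 0.34·0.034 + 0.55·0.176 = 0.033 + 0.01156 + 0.0968 = 0.14136
P(T|2) = 0.19·0.385 + 0.54·0.148 + 0.27·0.078 = 0.07315 + 0.07992 + 0.02106 = 0.17413
By total probability over the outer partition,
P(T) = 0.2·0.14136 + 0.8·0.17413
      = 0.028272 + 0.139304 = 0.167576

0.1676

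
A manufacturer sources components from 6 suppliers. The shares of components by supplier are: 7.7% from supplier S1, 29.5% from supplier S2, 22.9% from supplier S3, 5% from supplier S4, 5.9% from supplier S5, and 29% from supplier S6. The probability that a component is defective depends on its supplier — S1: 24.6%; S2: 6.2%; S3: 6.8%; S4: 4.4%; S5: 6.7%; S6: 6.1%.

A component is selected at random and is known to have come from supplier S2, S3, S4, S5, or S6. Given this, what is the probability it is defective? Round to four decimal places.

Let S = {S2, S3, S4, S5, S6}.
P(S) = 0.295 + 0.229 + 0.05 + 0.059 + 0.29 = 0.923.
P(D ∩ S) = 0.062·0.295 + 0.068·0.229 + 0.044·0.05 + 0.067·0.059 + 0.061·0.29 = 0.01829 + 0.015572 + 0.0022 + 0.003953 + 0.01769 = 0.057705.
P(D | S) = 0.057705 / 0.923 = 0.062519…

P(D|S) ≈ 0.0625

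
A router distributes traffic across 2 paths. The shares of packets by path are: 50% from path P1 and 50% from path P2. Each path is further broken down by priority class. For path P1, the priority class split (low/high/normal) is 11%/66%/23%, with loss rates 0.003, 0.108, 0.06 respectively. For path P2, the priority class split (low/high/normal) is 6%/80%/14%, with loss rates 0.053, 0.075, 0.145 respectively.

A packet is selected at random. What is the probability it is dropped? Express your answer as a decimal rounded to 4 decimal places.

P(L|P1) = 0.11·0.003 + 0.66·0.108 + 0.23·0.06 = 0.00033 + 0.07128 + 0.0138 = 0.08541
P(L|P2) = 0.06·0.053 + 0.8·0.075 + 0.14·0.145 = 0.00318 + 0.06 + 0.0203 = 0.08348
Then overall,
P(L) = 0.5·0.08541 + 0.5·0.08348
      = 0.042705 + 0.04174 = 0.084445

P(L) ≈ 0.0844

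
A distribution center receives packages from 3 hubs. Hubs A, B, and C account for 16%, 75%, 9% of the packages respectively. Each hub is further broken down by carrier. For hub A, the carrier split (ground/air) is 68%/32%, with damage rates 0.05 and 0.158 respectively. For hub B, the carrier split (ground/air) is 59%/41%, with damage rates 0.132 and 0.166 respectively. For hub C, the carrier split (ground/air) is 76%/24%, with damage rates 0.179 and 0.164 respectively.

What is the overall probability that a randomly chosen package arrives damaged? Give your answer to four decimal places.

P(D|A) = 0.68·0.05 + 0.32·0.158 = 0.034 + 0.05056 = 0.08456
P(D|B) = 0.59·0.132 + 0.41·0.166 = 0.07788 + 0.06806 = 0.14594
P(D|C) = 0.76·0.179 + 0.24·0.164 = 0.13604 + 0.03936 = 0.1754
By total probability over the outer partition,
P(D) = 0.16·0.08456 + 0.75·0.14594 + 0.09·0.1754
      = 0.0135296 + 0.109455 + 0.015786 = 0.1387706

0.1388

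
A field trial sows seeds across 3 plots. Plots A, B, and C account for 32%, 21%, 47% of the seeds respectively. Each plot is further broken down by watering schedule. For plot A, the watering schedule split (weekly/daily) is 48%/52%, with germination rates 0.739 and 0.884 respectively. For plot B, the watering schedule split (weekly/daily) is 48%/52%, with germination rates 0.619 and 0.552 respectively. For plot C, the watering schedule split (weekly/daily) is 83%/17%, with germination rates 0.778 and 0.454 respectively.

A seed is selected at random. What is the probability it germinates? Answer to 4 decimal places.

0.7231

P(G|A) = 0.48·0.739 + 0.52·0.884 = 0.35472 + 0.45968 = 0.8144
P(G|B) = 0.48·0.619 + 0.52·0.552 = 0.29712 + 0.28704 = 0.58416
P(G|C) = 0.83·0.778 + 0.17·0.454 = 0.64574 + 0.07718 = 0.72292
By total probability over the outer partition,
P(G) = 0.32·0.8144 + 0.21·0.58416 + 0.47·0.72292
      = 0.260608 + 0.1226736 + 0.3397724 = 0.723054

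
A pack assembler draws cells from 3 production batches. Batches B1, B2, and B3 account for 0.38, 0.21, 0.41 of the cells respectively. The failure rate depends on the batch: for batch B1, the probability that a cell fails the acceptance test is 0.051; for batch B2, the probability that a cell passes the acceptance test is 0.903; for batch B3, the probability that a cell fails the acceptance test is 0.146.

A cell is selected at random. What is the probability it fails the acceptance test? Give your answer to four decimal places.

P(F) ≈ 0.0996

P(F|B2) = 1 − 0.903 = 0.097.
P(F) = P(F|B1)·P(B1) + P(F|B2)·P(B2) + P(F|B3)·P(B3)
      = 0.051·0.38 + 0.097·0.21 + 0.146·0.41
      = 0.01938 + 0.02037 + 0.05986 = 0.09961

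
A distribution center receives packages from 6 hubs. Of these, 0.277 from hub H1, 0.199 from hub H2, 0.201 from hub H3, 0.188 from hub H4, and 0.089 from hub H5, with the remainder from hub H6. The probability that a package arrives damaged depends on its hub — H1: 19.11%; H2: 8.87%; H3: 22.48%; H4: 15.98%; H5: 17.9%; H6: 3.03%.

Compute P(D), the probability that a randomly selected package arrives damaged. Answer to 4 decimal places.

P(D) ≈ 0.1631

P(H6) = 1 − (0.277 + 0.199 + 0.201 + 0.188 + 0.089) = 0.046.
P(D) = P(D|H1)·P(H1) + P(D|H2)·P(H2) + P(D|H3)·P(H3) + P(D|H4)·P(H4) + P(D|H5)·P(H5) + P(D|H6)·P(H6)
      = 0.1911·0.277 + 0.0887·0.199 + 0.2248·0.201 + 0.1598·0.188 + 0.179·0.089 + 0.0303·0.046
      = 0.0529347 + 0.0176513 + 0.0451848 + 0.0300424 + 0.015931 + 0.0013938 = 0.163138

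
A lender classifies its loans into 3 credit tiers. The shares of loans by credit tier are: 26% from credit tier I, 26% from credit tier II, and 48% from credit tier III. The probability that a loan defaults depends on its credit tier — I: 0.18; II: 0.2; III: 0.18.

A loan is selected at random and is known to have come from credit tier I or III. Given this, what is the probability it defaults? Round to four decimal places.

Let S = {I, III}.
P(S) = 0.26 + 0.48 = 0.74.
P(D ∩ S) = 0.18·0.26 + 0.18·0.48 = 0.0468 + 0.0864 = 0.1332.
P(D | S) = 0.1332 / 0.74 = 0.180000…

0.1800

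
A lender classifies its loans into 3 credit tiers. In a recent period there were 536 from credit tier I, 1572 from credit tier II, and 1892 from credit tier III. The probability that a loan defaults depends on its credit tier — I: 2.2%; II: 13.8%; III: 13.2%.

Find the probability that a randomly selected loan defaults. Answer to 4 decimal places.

Total: 536 + 1572 + 1892 = 4000.
P(I) = 536/4000 = 0.134. P(II) = 1572/4000 = 0.393. P(III) = 1892/4000 = 0.473.
Using total probability over the partition,
P(D) = P(D|I)·P(I) + P(D|II)·P(II) + P(D|III)·P(III)
      = 0.022·0.134 + 0.138·0.393 + 0.132·0.473
      = 0.002948 + 0.054234 + 0.062436 = 0.119618

P(D) ≈ 0.1196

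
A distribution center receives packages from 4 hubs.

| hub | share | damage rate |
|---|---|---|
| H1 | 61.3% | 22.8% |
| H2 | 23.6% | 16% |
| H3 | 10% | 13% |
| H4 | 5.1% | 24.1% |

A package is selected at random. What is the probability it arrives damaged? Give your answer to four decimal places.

P(D) ≈ 0.2028

P(D) = P(D|H1)·P(H1) + P(D|H2)·P(H2) + P(D|H3)·P(H3) + P(D|H4)·P(H4)
      = 0.228·0.613 + 0.16·0.236 + 0.13·0.1 + 0.241·0.051
      = 0.139764 + 0.03776 + 0.013 + 0.012291 = 0.202815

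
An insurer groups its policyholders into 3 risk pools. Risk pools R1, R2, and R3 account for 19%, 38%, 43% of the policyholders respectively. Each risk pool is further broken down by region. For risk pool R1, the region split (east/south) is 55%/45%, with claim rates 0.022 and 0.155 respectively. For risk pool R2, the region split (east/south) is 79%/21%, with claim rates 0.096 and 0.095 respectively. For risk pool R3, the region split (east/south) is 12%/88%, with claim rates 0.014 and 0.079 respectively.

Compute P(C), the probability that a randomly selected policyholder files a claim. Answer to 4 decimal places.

P(C|R1) = 0.55·0.022 + 0.45·0.155 = 0.0121 + 0.06975 = 0.08185
P(C|R2) = 0.79·0.096 + 0.21·0.095 = 0.07584 + 0.01995 = 0.09579
P(C|R3) = 0.12·0.014 + 0.88·0.079 = 0.00168 + 0.06952 = 0.0712
Then overall,
P(C) = 0.19·0.08185 + 0.38·0.09579 + 0.43·0.0712
      = 0.0155515 + 0.0364002 + 0.030616 = 0.0825677

0.0826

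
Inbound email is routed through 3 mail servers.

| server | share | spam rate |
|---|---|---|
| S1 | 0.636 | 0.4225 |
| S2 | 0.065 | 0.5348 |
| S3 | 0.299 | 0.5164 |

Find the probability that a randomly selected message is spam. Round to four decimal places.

Summing over the partition,
P(S) = P(S|S1)·P(S1) + P(S|S2)·P(S2) + P(S|S3)·P(S3)
      = 0.4225·0.636 + 0.5348·0.065 + 0.5164·0.299
      = 0.26871 + 0.034762 + 0.1544036 = 0.4578756

P(S) ≈ 0.4579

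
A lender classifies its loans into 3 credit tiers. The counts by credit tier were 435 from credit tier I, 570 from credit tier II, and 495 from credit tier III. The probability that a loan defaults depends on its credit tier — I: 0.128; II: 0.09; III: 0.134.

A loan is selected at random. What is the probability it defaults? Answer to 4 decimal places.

P(D) ≈ 0.1155

Total: 435 + 570 + 495 = 1500.
P(I) = 435/1500 = 0.29. P(II) = 570/1500 = 0.38. P(III) = 495/1500 = 0.33.
P(D) = P(D|I)·P(I) + P(D|II)·P(II) + P(D|III)·P(III)
      = 0.128·0.29 + 0.09·0.38 + 0.134·0.33
      = 0.03712 + 0.0342 + 0.04422 = 0.11554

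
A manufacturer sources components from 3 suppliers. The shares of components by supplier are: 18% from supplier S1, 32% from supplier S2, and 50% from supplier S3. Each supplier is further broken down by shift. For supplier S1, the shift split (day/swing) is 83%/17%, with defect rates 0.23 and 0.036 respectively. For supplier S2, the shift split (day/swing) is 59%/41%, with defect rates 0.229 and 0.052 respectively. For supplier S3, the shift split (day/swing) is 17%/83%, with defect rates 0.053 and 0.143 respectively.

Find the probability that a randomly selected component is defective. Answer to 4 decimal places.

P(D|S1) = 0.83·0.23 + 0.17·0.036 = 0.1909 + 0.00612 = 0.19702
P(D|S2) = 0.59·0.229 + 0.41·0.052 = 0.13511 + 0.02132 = 0.15643
P(D|S3) = 0.17·0.053 + 0.83·0.143 = 0.00901 + 0.11869 = 0.1277
By total probability over the outer partition,
P(D) = 0.18·0.19702 + 0.32·0.15643 + 0.5·0.1277
      = 0.0354636 + 0.0500576 + 0.06385 = 0.1493712

P(D) ≈ 0.1494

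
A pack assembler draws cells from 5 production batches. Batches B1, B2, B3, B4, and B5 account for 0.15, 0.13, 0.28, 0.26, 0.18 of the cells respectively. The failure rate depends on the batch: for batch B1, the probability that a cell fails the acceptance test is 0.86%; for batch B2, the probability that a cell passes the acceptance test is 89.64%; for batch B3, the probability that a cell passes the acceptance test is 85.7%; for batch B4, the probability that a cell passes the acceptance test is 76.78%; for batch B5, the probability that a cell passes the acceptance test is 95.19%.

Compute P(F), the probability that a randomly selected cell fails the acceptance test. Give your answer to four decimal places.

P(F|B2) = 1 − 0.8964 = 0.1036.
P(F|B3) = 1 − 0.857 = 0.143.
P(F|B4) = 1 − 0.7678 = 0.2322.
P(F|B5) = 1 − 0.9519 = 0.0481.
By the law of total probability,
P(F) = P(F|B1)·P(B1) + P(F|B2)·P(B2) + P(F|B3)·P(B3) + P(F|B4)·P(B4) + P(F|B5)·P(B5)
      = 0.0086·0.15 + 0.1036·0.13 + 0.143·0.28 + 0.2322·0.26 + 0.0481·0.18
      = 0.00129 + 0.013468 + 0.04004 + 0.060372 + 0.008658 = 0.123828

P(F) ≈ 0.1238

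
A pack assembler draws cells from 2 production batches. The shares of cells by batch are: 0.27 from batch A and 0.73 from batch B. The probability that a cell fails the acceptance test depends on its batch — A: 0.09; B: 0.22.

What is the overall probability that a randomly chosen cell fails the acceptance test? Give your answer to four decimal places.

P(F) = P(F|A)·P(A) + P(F|B)·P(B)
      = 0.09·0.27 + 0.22·0.73
      = 0.0243 + 0.1606 = 0.1849

P(F) ≈ 0.1849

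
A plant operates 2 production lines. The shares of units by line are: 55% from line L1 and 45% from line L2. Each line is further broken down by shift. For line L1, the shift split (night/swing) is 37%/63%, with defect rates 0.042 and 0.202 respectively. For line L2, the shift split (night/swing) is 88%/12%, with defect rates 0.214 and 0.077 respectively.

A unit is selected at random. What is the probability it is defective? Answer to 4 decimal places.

P(D|L1) = 0.37·0.042 + 0.63·0.202 = 0.01554 + 0.12726 = 0.1428
P(D|L2) = 0.88·0.214 + 0.12·0.077 = 0.18832 + 0.00924 = 0.19756
Then overall,
P(D) = 0.55·0.1428 + 0.45·0.19756
      = 0.07854 + 0.088902 = 0.167442

0.1674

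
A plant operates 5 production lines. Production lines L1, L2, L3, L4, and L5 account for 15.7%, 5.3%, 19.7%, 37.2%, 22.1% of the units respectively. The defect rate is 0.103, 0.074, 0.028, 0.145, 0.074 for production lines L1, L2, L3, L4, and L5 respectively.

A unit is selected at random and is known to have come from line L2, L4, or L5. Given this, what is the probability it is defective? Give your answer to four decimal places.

Let S = {L2, L4, L5}.
P(S) = 0.053 + 0.372 + 0.221 = 0.646.
P(D ∩ S) = 0.074·0.053 + 0.145·0.372 + 0.074·0.221 = 0.003922 + 0.05394 + 0.016354 = 0.074216.
P(D | S) = 0.074216 / 0.646 = 0.114885…

P(D|S) ≈ 0.1149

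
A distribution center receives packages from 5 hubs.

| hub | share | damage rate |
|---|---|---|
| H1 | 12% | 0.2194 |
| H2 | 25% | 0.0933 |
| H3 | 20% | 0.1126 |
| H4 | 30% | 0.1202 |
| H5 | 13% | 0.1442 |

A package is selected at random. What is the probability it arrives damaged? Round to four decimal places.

P(D) ≈ 0.1270

Using total probability over the partition,
P(D) = P(D|H1)·P(H1) + P(D|H2)·P(H2) + P(D|H3)·P(H3) + P(D|H4)·P(H4) + P(D|H5)·P(H5)
      = 0.2194·0.12 + 0.0933·0.25 + 0.1126·0.2 + 0.1202·0.3 + 0.1442·0.13
      = 0.026328 + 0.023325 + 0.02252 + 0.03606 + 0.018746 = 0.126979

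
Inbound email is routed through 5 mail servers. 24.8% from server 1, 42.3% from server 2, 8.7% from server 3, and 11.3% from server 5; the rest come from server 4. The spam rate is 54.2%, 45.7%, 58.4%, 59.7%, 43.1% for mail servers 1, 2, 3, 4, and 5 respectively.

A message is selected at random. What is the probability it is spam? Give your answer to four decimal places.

0.5043

P(4) = 1 − (0.248 + 0.423 + 0.087 + 0.113) = 0.129.
P(S) = P(S|1)·P(1) + P(S|2)·P(2) + P(S|3)·P(3) + P(S|4)·P(4) + P(S|5)·P(5)
      = 0.542·0.248 + 0.457·0.423 + 0.584·0.087 + 0.597·0.129 + 0.431·0.113
      = 0.134416 + 0.193311 + 0.050808 + 0.077013 + 0.048703 = 0.504251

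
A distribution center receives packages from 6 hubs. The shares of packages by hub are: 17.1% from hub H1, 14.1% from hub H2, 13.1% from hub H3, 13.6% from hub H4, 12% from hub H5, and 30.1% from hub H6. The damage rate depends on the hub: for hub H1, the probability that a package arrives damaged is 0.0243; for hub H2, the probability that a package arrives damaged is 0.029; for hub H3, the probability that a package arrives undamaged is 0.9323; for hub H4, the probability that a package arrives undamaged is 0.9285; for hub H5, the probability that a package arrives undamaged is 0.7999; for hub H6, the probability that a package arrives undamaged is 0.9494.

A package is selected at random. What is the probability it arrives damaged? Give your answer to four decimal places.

P(D) ≈ 0.0661

P(D|H3) = 1 − 0.9323 = 0.0677.
P(D|H4) = 1 − 0.9285 = 0.0715.
P(D|H5) = 1 − 0.7999 = 0.2001.
P(D|H6) = 1 − 0.9494 = 0.0506.
P(D) = P(D|H1)·P(H1) + P(D|H2)·P(H2) + P(D|H3)·P(H3) + P(D|H4)·P(H4) + P(D|H5)·P(H5) + P(D|H6)·P(H6)
      = 0.0243·0.171 + 0.029·0.141 + 0.0677·0.131 + 0.0715·0.136 + 0.2001·0.12 + 0.0506·0.301
      = 0.0041553 + 0.004089 + 0.0088687 + 0.009724 + 0.024012 + 0.0152306 = 0.0660796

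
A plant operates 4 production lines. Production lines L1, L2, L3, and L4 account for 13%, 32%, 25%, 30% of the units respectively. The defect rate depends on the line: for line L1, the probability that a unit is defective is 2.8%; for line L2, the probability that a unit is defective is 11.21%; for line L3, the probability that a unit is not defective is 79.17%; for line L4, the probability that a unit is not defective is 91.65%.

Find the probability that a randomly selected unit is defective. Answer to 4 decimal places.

0.1166

P(D|L3) = 1 − 0.7917 = 0.2083.
P(D|L4) = 1 − 0.9165 = 0.0835.
P(D) = P(D|L1)·P(L1) + P(D|L2)·P(L2) + P(D|L3)·P(L3) + P(D|L4)·P(L4)
      = 0.028·0.13 + 0.1121·0.32 + 0.2083·0.25 + 0.0835·0.3
      = 0.00364 + 0.035872 + 0.052075 + 0.02505 = 0.116637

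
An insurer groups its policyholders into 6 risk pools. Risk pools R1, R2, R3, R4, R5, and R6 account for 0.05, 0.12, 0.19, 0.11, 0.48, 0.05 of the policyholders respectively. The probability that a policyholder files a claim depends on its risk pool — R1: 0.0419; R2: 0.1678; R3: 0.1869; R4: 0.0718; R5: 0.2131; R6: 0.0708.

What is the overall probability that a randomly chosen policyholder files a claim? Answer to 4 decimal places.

Summing over the partition,
P(C) = P(C|R1)·P(R1) + P(C|R2)·P(R2) + P(C|R3)·P(R3) + P(C|R4)·P(R4) + P(C|R5)·P(R5) + P(C|R6)·P(R6)
      = 0.0419·0.05 + 0.1678·0.12 + 0.1869·0.19 + 0.0718·0.11 + 0.2131·0.48 + 0.0708·0.05
      = 0.002095 + 0.020136 + 0.035511 + 0.007898 + 0.102288 + 0.00354 = 0.171468

P(C) ≈ 0.1715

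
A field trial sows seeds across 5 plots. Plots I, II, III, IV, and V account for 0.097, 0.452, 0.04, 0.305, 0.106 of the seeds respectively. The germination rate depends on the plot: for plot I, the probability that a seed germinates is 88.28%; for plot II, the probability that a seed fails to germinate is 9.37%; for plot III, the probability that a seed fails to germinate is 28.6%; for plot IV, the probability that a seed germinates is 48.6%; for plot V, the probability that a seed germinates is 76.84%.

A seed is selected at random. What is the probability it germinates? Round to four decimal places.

P(G|II) = 1 − 0.0937 = 0.9063.
P(G|III) = 1 − 0.286 = 0.714.
By the law of total probability,
P(G) = P(G|I)·P(I) + P(G|II)·P(II) + P(G|III)·P(III) + P(G|IV)·P(IV) + P(G|V)·P(V)
      = 0.8828·0.097 + 0.9063·0.452 + 0.714·0.04 + 0.486·0.305 + 0.7684·0.106
      = 0.0856316 + 0.4096476 + 0.02856 + 0.14823 + 0.0814504 = 0.7535196

P(G) ≈ 0.7535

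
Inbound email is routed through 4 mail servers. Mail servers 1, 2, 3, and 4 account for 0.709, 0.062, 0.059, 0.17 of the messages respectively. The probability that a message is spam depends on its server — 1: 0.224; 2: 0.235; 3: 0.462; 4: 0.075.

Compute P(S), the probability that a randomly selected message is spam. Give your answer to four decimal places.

Summing over the partition,
P(S) = P(S|1)·P(1) + P(S|2)·P(2) + P(S|3)·P(3) + P(S|4)·P(4)
      = 0.224·0.709 + 0.235·0.062 + 0.462·0.059 + 0.075·0.17
      = 0.158816 + 0.01457 + 0.027258 + 0.01275 = 0.213394

P(S) ≈ 0.2134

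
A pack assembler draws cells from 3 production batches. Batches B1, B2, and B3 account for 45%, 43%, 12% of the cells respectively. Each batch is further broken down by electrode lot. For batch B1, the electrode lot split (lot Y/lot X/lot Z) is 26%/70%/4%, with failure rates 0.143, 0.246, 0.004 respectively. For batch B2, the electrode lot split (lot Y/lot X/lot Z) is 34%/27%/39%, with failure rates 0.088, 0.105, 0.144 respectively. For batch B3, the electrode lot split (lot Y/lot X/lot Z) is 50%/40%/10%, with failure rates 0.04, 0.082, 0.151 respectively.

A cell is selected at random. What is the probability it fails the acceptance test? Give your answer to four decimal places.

P(F|B1) = 0.26·0.143 + 0.7·0.246 + 0.04·0.004 = 0.03718 + 0.1722 + 0.00016 = 0.20954
P(F|B2) = 0.34·0.088 + 0.27·0.105 + 0.39·0.144 = 0.02992 + 0.02835 + 0.05616 = 0.11443
P(F|B3) = 0.5·0.04 + 0.4·0.082 + 0.1·0.151 = 0.02 + 0.0328 + 0.0151 = 0.0679
Then overall,
P(F) = 0.45·0.20954 + 0.43·0.11443 + 0.12·0.0679
      = 0.094293 + 0.0492049 + 0.008148 = 0.1516459

P(F) ≈ 0.1516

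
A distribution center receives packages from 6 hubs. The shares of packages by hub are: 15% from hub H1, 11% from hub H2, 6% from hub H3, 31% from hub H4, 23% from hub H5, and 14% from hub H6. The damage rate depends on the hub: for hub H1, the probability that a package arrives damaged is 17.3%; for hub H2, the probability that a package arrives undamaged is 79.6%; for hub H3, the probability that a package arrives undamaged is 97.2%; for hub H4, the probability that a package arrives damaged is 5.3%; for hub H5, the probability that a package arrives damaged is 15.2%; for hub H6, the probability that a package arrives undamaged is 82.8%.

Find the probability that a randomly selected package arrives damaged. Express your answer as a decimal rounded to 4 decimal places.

P(D) ≈ 0.1255

P(D|H2) = 1 − 0.796 = 0.204.
P(D|H3) = 1 − 0.972 = 0.028.
P(D|H6) = 1 − 0.828 = 0.172.
P(D) = P(D|H1)·P(H1) + P(D|H2)·P(H2) + P(D|H3)·P(H3) + P(D|H4)·P(H4) + P(D|H5)·P(H5) + P(D|H6)·P(H6)
      = 0.173·0.15 + 0.204·0.11 + 0.028·0.06 + 0.053·0.31 + 0.152·0.23 + 0.172·0.14
      = 0.02595 + 0.02244 + 0.00168 + 0.01643 + 0.03496 + 0.02408 = 0.12554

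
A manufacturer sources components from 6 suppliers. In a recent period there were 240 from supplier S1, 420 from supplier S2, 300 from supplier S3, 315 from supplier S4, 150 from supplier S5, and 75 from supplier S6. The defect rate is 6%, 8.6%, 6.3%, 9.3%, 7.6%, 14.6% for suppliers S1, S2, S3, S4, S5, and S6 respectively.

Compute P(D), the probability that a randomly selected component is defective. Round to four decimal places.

0.0807

Total: 240 + 420 + 300 + 315 + 150 + 75 = 1500.
P(S1) = 240/1500 = 0.16. P(S2) = 420/1500 = 0.28. P(S3) = 300/1500 = 0.2. P(S4) = 315/1500 = 0.21. P(S5) = 150/1500 = 0.1. P(S6) = 75/1500 = 0.05.
Summing over the partition,
P(D) = P(D|S1)·P(S1) + P(D|S2)·P(S2) + P(D|S3)·P(S3) + P(D|S4)·P(S4) + P(D|S5)·P(S5) + P(D|S6)·P(S6)
      = 0.06·0.16 + 0.086·0.28 + 0.063·0.2 + 0.093·0.21 + 0.076·0.1 + 0.146·0.05
      = 0.0096 + 0.02408 + 0.0126 + 0.01953 + 0.0076 + 0.0073 = 0.08071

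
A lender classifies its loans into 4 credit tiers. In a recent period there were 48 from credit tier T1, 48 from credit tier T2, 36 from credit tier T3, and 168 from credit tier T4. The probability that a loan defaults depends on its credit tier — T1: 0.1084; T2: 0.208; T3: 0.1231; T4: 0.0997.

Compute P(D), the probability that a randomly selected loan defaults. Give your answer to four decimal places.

Total: 48 + 48 + 36 + 168 = 300.
P(T1) = 48/300 = 0.16. P(T2) = 48/300 = 0.16. P(T3) = 36/300 = 0.12. P(T4) = 168/300 = 0.56.
Using total probability over the partition,
P(D) = P(D|T1)·P(T1) + P(D|T2)·P(T2) + P(D|T3)·P(T3) + P(D|T4)·P(T4)
      = 0.1084·0.16 + 0.208·0.16 + 0.1231·0.12 + 0.0997·0.56
      = 0.017344 + 0.03328 + 0.014772 + 0.055832 = 0.121228

P(D) ≈ 0.1212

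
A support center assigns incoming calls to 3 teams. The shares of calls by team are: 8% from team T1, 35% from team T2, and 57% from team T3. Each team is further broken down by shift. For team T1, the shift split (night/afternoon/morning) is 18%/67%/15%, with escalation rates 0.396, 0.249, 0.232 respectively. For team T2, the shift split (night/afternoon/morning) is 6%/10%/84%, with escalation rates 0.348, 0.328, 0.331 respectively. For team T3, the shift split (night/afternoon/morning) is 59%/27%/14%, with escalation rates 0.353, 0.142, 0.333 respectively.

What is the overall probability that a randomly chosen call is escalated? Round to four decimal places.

P(E) ≈ 0.3051

P(E|T1) = 0.18·0.396 + 0.67·0.249 + 0.15·0.232 = 0.07128 + 0.16683 + 0.0348 = 0.27291
P(E|T2) = 0.06·0.348 + 0.1·0.328 + 0.84·0.331 = 0.02088 + 0.0328 + 0.27804 = 0.33172
P(E|T3) = 0.59·0.353 + 0.27·0.142 + 0.14·0.333 = 0.20827 + 0.03834 + 0.04662 = 0.29323
Then overall,
P(E) = 0.08·0.27291 + 0.35·0.33172 + 0.57·0.29323
      = 0.0218328 + 0.116102 + 0.1671411 = 0.3050759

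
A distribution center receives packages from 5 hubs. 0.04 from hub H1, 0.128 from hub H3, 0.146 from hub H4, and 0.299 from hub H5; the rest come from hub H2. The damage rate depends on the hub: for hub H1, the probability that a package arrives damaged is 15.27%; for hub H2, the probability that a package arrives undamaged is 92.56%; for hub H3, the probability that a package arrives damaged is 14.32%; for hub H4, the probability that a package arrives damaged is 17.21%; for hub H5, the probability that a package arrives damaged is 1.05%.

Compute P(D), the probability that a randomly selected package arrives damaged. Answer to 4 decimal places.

P(D) ≈ 0.0815

P(H2) = 1 − (0.04 + 0.128 + 0.146 + 0.299) = 0.387.
P(D|H2) = 1 − 0.9256 = 0.0744.
P(D) = P(D|H1)·P(H1) + P(D|H2)·P(H2) + P(D|H3)·P(H3) + P(D|H4)·P(H4) + P(D|H5)·P(H5)
      = 0.1527·0.04 + 0.0744·0.387 + 0.1432·0.128 + 0.1721·0.146 + 0.0105·0.299
      = 0.006108 + 0.0287928 + 0.0183296 + 0.0251266 + 0.0031395 = 0.0814965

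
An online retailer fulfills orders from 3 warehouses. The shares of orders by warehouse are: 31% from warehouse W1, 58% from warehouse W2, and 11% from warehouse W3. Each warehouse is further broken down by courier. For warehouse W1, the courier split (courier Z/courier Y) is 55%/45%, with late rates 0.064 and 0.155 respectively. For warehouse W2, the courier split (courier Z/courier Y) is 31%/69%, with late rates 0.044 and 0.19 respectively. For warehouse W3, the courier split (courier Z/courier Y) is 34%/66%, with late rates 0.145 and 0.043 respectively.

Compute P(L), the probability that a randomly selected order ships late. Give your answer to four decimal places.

P(L|W1) = 0.55·0.064 + 0.45·0.155 = 0.0352 + 0.06975 = 0.10495
P(L|W2) = 0.31·0.044 + 0.69·0.19 = 0.01364 + 0.1311 = 0.14474
P(L|W3) = 0.34·0.145 + 0.66·0.043 = 0.0493 + 0.02838 = 0.07768
By total probability over the outer partition,
P(L) = 0.31·0.10495 + 0.58·0.14474 + 0.11·0.07768
      = 0.0325345 + 0.0839492 + 0.0085448 = 0.1250285

0.1250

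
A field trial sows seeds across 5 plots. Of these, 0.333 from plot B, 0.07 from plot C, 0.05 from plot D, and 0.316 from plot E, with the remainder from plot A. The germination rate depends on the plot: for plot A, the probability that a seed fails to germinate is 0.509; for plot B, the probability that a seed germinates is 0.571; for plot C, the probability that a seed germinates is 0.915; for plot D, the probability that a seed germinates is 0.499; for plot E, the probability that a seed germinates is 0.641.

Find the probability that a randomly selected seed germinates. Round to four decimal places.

P(A) = 1 − (0.333 + 0.07 + 0.05 + 0.316) = 0.231.
P(G|A) = 1 − 0.509 = 0.491.
P(G) = P(G|A)·P(A) + P(G|B)·P(B) + P(G|C)·P(C) + P(G|D)·P(D) + P(G|E)·P(E)
      = 0.491·0.231 + 0.571·0.333 + 0.915·0.07 + 0.499·0.05 + 0.641·0.316
      = 0.113421 + 0.190143 + 0.06405 + 0.02495 + 0.202556 = 0.59512

P(G) ≈ 0.5951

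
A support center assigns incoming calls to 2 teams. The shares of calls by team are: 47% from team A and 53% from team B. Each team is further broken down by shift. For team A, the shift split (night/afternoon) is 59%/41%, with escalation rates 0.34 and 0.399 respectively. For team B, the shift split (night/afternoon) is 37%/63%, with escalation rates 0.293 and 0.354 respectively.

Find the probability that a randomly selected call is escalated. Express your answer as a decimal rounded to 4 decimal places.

P(E|A) = 0.59·0.34 + 0.41·0.399 = 0.2006 + 0.16359 = 0.36419
P(E|B) = 0.37·0.293 + 0.63·0.354 = 0.10841 + 0.22302 = 0.33143
By total probability over the outer partition,
P(E) = 0.47·0.36419 + 0.53·0.33143
      = 0.1711693 + 0.1756579 = 0.3468272

0.3468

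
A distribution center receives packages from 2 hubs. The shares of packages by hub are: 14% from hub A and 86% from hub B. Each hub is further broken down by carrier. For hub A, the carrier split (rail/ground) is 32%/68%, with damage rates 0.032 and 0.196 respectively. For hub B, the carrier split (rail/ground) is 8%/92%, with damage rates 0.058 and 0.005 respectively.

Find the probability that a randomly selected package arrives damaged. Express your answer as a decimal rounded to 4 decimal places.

P(D|A) = 0.32·0.032 + 0.68·0.196 = 0.01024 + 0.13328 = 0.14352
P(D|B) = 0.08·0.058 + 0.92·0.005 = 0.00464 + 0.0046 = 0.00924
Then overall,
P(D) = 0.14·0.14352 + 0.86·0.00924
      = 0.0200928 + 0.0079464 = 0.0280392

P(D) ≈ 0.0280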